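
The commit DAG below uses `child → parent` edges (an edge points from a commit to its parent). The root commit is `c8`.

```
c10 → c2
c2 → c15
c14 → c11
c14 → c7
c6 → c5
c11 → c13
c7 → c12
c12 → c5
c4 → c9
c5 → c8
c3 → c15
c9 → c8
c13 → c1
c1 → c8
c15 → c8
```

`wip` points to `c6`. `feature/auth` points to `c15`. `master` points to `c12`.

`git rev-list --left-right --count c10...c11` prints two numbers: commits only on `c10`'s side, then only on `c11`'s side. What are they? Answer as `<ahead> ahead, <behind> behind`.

3 ahead, 3 behind

Reachable from c10: {c10, c15, c2, c8}.
Reachable from c11: {c1, c11, c13, c8}.
Only in c10's history (ahead): {c10, c15, c2} — 3.
Only in c11's history (behind): {c1, c11, c13} — 3.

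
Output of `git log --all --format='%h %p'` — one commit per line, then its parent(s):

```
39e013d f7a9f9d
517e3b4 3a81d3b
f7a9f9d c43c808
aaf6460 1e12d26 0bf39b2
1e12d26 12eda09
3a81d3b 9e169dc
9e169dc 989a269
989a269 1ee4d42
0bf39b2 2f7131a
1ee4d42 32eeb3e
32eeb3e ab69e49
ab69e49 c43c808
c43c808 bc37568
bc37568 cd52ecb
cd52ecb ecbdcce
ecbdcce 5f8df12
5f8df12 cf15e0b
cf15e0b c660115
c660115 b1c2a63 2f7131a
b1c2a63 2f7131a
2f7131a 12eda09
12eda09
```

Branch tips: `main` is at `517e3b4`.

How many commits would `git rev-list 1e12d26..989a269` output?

Reachable from 989a269: {12eda09, 1ee4d42, 2f7131a, 32eeb3e, 5f8df12, 989a269, ab69e49, b1c2a63, bc37568, c43c808, c660115, cd52ecb, cf15e0b, ecbdcce}.
Reachable from 1e12d26: {12eda09, 1e12d26}.
In 989a269's history but not 1e12d26's: {1ee4d42, 2f7131a, 32eeb3e, 5f8df12, 989a269, ab69e49, b1c2a63, bc37568, c43c808, c660115, cd52ecb, cf15e0b, ecbdcce} — 13 commits.

13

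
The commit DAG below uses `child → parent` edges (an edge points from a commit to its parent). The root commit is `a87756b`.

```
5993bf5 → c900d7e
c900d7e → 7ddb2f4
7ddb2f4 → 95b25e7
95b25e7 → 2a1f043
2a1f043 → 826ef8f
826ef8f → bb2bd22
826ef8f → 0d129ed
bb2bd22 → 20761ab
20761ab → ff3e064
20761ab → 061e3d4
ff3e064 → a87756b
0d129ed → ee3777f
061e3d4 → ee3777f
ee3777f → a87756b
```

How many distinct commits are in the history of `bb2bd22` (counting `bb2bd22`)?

6

Walking parent pointers from bb2bd22: reachable set = {061e3d4, 20761ab, a87756b, bb2bd22, ee3777f, ff3e064}.
That is 6 commits.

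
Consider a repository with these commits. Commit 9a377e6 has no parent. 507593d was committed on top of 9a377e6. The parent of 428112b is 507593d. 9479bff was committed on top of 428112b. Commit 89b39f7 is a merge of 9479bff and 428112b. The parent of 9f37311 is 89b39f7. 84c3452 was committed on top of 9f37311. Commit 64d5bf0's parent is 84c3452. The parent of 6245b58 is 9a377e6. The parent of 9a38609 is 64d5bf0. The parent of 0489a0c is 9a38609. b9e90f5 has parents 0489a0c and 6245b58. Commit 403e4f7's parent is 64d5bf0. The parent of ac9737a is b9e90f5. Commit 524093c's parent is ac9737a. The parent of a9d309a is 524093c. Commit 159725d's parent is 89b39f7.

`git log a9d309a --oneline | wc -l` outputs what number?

15

Walking parent pointers from a9d309a: reachable set = {0489a0c, 428112b, 507593d, 524093c, 6245b58, 64d5bf0, 84c3452, 89b39f7, 9479bff, 9a377e6, 9a38609, 9f37311, a9d309a, ac9737a, b9e90f5}.
That is 15 commits.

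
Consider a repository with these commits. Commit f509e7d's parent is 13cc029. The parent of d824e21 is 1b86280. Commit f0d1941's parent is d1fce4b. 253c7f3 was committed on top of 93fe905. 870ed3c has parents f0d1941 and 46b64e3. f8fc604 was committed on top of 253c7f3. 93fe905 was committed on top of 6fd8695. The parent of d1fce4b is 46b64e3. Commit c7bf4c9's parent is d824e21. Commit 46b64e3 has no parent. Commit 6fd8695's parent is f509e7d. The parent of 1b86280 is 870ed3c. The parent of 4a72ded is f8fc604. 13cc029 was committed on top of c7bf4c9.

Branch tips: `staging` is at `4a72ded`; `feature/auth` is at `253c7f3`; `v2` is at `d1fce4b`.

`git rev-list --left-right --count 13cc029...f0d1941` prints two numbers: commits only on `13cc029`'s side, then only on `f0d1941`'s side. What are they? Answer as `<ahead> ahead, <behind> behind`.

5 ahead, 0 behind

Reachable from 13cc029: {13cc029, 1b86280, 46b64e3, 870ed3c, c7bf4c9, d1fce4b, d824e21, f0d1941}.
Reachable from f0d1941: {46b64e3, d1fce4b, f0d1941}.
Only in 13cc029's history (ahead): {13cc029, 1b86280, 870ed3c, c7bf4c9, d824e21} — 5.
Only in f0d1941's history (behind): {} — 0.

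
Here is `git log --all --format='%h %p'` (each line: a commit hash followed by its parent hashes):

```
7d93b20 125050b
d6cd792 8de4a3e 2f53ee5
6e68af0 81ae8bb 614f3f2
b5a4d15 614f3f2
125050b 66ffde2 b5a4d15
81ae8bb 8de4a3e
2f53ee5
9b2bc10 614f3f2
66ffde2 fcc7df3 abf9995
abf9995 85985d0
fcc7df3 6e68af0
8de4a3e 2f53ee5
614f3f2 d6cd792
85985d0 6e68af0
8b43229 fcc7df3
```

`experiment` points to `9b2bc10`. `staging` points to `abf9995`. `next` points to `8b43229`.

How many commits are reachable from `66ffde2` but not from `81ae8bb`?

7

Reachable from 66ffde2: {2f53ee5, 614f3f2, 66ffde2, 6e68af0, 81ae8bb, 85985d0, 8de4a3e, abf9995, d6cd792, fcc7df3}.
Reachable from 81ae8bb: {2f53ee5, 81ae8bb, 8de4a3e}.
In 66ffde2's history but not 81ae8bb's: {614f3f2, 66ffde2, 6e68af0, 85985d0, abf9995, d6cd792, fcc7df3} — 7 commits.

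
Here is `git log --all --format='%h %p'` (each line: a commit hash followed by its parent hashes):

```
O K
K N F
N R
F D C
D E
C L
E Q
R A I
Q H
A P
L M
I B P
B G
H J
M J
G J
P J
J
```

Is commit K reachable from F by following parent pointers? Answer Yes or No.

No

Ancestors of F: {C, D, E, F, H, J, L, M, Q}.
K is not in that set, so it is not an ancestor of F.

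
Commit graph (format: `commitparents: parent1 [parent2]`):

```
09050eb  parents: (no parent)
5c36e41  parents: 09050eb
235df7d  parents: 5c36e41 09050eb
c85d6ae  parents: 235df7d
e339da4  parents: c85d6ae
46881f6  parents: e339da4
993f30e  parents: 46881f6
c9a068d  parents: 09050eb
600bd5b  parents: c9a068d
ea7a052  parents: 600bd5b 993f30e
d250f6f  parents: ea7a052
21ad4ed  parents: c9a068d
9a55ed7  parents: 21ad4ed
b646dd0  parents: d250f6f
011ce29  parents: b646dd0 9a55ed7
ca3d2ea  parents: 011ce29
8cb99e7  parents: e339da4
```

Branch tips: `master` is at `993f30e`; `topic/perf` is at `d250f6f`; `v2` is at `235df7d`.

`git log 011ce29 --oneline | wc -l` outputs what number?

Walking parent pointers from 011ce29: reachable set = {011ce29, 09050eb, 21ad4ed, 235df7d, 46881f6, 5c36e41, 600bd5b, 993f30e, 9a55ed7, b646dd0, c85d6ae, c9a068d, d250f6f, e339da4, ea7a052}.
That is 15 commits.

15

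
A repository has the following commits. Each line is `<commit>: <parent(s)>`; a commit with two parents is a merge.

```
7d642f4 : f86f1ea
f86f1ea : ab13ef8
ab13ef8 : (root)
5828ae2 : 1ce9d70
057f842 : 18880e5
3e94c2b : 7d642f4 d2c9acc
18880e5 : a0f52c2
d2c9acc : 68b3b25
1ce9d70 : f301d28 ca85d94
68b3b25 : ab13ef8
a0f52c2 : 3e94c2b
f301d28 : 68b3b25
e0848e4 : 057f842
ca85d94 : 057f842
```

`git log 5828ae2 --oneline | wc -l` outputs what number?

Walking parent pointers from 5828ae2: reachable set = {057f842, 18880e5, 1ce9d70, 3e94c2b, 5828ae2, 68b3b25, 7d642f4, a0f52c2, ab13ef8, ca85d94, d2c9acc, f301d28, f86f1ea}.
That is 13 commits.

13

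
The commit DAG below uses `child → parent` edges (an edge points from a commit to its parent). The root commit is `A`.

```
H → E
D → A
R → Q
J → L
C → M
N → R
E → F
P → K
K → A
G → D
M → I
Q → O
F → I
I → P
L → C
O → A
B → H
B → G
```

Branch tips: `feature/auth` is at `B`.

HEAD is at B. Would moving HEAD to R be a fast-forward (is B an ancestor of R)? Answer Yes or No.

No

A fast-forward from B to R is possible iff B is an ancestor of R.
Ancestors of R: {A, O, Q, R}.
B is not among them, so fast-forward is not possible.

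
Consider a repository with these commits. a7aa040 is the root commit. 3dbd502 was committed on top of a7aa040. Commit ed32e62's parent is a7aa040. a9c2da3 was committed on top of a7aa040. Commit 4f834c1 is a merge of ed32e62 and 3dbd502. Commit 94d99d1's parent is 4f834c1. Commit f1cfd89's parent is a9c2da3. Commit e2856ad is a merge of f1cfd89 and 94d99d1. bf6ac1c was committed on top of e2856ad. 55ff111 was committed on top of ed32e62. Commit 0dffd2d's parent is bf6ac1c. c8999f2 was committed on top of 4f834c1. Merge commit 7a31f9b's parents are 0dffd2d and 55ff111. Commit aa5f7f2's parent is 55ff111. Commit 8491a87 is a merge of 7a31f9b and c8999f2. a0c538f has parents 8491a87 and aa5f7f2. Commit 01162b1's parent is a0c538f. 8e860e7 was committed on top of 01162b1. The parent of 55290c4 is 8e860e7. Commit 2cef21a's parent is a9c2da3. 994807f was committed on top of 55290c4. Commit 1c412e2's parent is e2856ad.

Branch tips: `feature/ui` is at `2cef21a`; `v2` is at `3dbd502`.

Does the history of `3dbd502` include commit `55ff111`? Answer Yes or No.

Ancestors of 3dbd502: {3dbd502, a7aa040}.
55ff111 is not in that set, so it is not an ancestor of 3dbd502.

No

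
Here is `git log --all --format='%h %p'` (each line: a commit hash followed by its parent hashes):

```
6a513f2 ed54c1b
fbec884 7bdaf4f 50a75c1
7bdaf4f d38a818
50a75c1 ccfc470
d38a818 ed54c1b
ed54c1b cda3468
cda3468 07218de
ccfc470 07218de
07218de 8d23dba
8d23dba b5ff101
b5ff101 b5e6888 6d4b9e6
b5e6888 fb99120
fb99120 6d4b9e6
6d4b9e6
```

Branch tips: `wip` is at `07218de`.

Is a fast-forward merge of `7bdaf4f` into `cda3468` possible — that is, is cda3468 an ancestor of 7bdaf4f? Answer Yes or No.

Yes

A fast-forward from cda3468 to 7bdaf4f is possible iff cda3468 is an ancestor of 7bdaf4f.
Ancestors of 7bdaf4f: {07218de, 6d4b9e6, 7bdaf4f, 8d23dba, b5e6888, b5ff101, cda3468, d38a818, ed54c1b, fb99120}.
cda3468 is among them, so fast-forward is possible.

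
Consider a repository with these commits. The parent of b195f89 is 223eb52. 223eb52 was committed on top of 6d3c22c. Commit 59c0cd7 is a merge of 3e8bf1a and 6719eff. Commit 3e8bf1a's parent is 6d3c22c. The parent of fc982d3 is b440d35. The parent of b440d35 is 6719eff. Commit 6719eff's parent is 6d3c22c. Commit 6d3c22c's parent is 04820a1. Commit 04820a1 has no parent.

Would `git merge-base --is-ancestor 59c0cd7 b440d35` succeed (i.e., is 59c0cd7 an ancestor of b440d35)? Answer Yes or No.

Ancestors of b440d35: {04820a1, 6719eff, 6d3c22c, b440d35}.
59c0cd7 is not in that set, so it is not an ancestor of b440d35.

No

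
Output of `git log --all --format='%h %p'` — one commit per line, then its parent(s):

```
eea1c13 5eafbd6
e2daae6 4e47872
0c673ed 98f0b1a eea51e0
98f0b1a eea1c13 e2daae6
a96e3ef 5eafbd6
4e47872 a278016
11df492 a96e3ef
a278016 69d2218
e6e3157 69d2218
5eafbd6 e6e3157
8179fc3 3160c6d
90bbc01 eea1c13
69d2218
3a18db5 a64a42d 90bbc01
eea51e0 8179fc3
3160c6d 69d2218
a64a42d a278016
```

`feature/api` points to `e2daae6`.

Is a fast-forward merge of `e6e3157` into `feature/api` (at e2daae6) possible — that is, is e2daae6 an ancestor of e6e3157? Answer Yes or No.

A fast-forward from e2daae6 to e6e3157 is possible iff e2daae6 is an ancestor of e6e3157.
Ancestors of e6e3157: {69d2218, e6e3157}.
e2daae6 is not among them, so fast-forward is not possible.

No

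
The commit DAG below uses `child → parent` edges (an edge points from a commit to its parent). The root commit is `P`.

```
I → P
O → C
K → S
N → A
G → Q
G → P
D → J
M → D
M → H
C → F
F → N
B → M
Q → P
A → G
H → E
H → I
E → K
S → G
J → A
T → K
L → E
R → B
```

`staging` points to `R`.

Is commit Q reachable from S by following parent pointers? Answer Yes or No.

Ancestors of S (commits reachable by following parents): {G, P, Q, S}.
Q is in that set, so it is an ancestor of S.

Yes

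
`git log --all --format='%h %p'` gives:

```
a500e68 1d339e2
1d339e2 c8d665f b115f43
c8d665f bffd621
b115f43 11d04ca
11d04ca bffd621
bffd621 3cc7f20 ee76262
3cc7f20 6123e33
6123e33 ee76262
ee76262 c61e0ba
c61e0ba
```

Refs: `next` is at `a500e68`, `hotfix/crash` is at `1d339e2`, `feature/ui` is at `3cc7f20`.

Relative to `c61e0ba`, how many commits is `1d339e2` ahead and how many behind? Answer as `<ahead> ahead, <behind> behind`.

8 ahead, 0 behind

Reachable from 1d339e2: {11d04ca, 1d339e2, 3cc7f20, 6123e33, b115f43, bffd621, c61e0ba, c8d665f, ee76262}.
Reachable from c61e0ba: {c61e0ba}.
Only in 1d339e2's history (ahead): {11d04ca, 1d339e2, 3cc7f20, 6123e33, b115f43, bffd621, c8d665f, ee76262} — 8.
Only in c61e0ba's history (behind): {} — 0.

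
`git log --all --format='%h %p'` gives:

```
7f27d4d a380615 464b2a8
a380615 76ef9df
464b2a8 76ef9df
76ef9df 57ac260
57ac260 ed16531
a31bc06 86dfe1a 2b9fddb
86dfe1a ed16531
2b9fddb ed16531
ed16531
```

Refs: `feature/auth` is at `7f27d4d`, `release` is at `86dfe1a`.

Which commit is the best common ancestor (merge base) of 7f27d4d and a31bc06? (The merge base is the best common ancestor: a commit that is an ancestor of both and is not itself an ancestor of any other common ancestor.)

Ancestors of 7f27d4d: {464b2a8, 57ac260, 76ef9df, 7f27d4d, a380615, ed16531}.
Ancestors of a31bc06: {2b9fddb, 86dfe1a, a31bc06, ed16531}.
Common ancestors: {ed16531}.
The only common ancestor is ed16531, so it is the merge base.

ed16531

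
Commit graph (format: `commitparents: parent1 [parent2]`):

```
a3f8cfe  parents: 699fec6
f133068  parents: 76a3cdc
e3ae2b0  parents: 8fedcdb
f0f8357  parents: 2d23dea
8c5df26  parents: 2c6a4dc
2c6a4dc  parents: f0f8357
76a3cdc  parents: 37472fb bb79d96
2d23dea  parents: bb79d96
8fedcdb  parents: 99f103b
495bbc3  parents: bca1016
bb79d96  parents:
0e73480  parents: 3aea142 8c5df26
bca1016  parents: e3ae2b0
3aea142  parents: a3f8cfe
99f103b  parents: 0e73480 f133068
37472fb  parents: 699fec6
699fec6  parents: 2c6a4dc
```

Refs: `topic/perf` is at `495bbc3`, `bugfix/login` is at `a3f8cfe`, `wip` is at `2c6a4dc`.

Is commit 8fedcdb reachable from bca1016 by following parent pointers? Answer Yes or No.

Yes

Ancestors of bca1016 (commits reachable by following parents): {0e73480, 2c6a4dc, 2d23dea, 37472fb, 3aea142, 699fec6, 76a3cdc, 8c5df26, 8fedcdb, 99f103b, a3f8cfe, bb79d96, bca1016, e3ae2b0, f0f8357, f133068}.
8fedcdb is in that set, so it is an ancestor of bca1016.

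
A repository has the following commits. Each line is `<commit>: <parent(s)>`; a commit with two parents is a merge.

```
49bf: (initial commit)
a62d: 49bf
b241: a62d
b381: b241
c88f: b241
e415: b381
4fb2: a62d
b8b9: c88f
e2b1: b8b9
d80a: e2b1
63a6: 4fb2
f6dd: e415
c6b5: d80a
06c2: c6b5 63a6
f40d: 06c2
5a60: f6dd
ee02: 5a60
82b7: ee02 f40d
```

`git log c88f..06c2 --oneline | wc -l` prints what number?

7

Reachable from 06c2: {06c2, 49bf, 4fb2, 63a6, a62d, b241, b8b9, c6b5, c88f, d80a, e2b1}.
Reachable from c88f: {49bf, a62d, b241, c88f}.
In 06c2's history but not c88f's: {06c2, 4fb2, 63a6, b8b9, c6b5, d80a, e2b1} — 7 commits.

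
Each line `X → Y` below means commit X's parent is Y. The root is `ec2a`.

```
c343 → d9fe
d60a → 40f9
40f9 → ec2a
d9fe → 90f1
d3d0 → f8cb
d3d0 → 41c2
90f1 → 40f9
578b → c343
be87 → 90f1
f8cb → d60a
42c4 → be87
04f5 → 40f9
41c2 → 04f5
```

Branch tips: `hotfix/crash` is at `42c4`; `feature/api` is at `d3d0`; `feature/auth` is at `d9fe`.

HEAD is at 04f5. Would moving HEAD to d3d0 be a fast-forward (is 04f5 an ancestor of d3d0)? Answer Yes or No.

Yes

A fast-forward from 04f5 to d3d0 is possible iff 04f5 is an ancestor of d3d0.
Ancestors of d3d0: {04f5, 40f9, 41c2, d3d0, d60a, ec2a, f8cb}.
04f5 is among them, so fast-forward is possible.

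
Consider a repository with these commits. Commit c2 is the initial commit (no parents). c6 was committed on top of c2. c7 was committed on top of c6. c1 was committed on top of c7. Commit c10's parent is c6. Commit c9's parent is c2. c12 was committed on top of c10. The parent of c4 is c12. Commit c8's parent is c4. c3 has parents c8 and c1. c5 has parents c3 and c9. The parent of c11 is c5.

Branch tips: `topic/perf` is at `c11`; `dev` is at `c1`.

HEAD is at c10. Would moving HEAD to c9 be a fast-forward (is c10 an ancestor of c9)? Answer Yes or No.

A fast-forward from c10 to c9 is possible iff c10 is an ancestor of c9.
Ancestors of c9: {c2, c9}.
c10 is not among them, so fast-forward is not possible.

No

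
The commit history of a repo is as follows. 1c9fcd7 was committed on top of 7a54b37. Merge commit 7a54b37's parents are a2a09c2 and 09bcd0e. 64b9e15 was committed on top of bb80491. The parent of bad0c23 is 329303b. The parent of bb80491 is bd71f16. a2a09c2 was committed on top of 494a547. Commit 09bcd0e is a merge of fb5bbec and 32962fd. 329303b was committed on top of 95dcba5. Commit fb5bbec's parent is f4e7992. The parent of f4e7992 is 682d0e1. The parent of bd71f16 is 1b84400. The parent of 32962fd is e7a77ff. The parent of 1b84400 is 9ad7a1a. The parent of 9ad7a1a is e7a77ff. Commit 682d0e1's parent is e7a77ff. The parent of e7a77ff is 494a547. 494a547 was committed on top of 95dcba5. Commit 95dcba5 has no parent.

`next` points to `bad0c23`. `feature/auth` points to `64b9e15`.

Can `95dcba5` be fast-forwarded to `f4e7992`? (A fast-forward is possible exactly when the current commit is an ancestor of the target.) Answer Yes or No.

Yes

A fast-forward from 95dcba5 to f4e7992 is possible iff 95dcba5 is an ancestor of f4e7992.
Ancestors of f4e7992: {494a547, 682d0e1, 95dcba5, e7a77ff, f4e7992}.
95dcba5 is among them, so fast-forward is possible.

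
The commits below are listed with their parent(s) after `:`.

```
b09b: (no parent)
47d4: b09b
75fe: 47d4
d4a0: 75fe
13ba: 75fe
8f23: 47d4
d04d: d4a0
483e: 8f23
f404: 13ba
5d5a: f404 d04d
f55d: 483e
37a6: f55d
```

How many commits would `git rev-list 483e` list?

4

Walking parent pointers from 483e: reachable set = {47d4, 483e, 8f23, b09b}.
That is 4 commits.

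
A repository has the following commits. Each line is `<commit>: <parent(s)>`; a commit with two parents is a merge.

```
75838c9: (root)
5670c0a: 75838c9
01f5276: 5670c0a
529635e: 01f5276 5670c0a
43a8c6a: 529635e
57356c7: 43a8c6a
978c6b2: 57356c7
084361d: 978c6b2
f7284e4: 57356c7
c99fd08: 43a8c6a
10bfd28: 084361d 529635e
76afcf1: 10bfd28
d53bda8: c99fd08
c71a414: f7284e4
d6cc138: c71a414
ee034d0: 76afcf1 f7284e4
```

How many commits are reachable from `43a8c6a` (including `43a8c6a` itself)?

Walking parent pointers from 43a8c6a: reachable set = {01f5276, 43a8c6a, 529635e, 5670c0a, 75838c9}.
That is 5 commits.

5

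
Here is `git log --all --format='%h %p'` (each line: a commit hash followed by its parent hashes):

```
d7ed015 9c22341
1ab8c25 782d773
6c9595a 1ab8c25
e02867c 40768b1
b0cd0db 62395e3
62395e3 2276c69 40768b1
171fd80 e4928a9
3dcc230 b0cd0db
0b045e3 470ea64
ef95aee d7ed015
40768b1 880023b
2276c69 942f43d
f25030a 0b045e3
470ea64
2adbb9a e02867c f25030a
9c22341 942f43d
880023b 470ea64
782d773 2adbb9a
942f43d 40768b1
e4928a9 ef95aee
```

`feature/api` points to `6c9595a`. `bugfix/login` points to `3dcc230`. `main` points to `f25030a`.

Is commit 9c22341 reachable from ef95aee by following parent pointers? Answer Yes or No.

Yes

Ancestors of ef95aee (commits reachable by following parents): {40768b1, 470ea64, 880023b, 942f43d, 9c22341, d7ed015, ef95aee}.
9c22341 is in that set, so it is an ancestor of ef95aee.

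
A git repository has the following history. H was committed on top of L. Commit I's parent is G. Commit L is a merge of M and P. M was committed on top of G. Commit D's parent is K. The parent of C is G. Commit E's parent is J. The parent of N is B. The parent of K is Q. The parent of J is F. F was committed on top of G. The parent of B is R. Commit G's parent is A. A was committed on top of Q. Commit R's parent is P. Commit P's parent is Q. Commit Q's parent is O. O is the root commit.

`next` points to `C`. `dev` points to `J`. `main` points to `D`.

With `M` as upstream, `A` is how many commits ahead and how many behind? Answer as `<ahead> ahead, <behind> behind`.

Reachable from A: {A, O, Q}.
Reachable from M: {A, G, M, O, Q}.
Only in A's history (ahead): {} — 0.
Only in M's history (behind): {G, M} — 2.

0 ahead, 2 behind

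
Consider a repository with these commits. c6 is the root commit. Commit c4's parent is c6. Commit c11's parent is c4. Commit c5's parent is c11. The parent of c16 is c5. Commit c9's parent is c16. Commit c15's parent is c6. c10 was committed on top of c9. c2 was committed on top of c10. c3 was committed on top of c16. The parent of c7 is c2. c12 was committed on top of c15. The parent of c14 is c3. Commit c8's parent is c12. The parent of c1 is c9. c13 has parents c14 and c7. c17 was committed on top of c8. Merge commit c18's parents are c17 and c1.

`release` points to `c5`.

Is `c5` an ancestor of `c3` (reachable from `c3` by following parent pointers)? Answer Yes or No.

Yes

Ancestors of c3 (commits reachable by following parents): {c11, c16, c3, c4, c5, c6}.
c5 is in that set, so it is an ancestor of c3.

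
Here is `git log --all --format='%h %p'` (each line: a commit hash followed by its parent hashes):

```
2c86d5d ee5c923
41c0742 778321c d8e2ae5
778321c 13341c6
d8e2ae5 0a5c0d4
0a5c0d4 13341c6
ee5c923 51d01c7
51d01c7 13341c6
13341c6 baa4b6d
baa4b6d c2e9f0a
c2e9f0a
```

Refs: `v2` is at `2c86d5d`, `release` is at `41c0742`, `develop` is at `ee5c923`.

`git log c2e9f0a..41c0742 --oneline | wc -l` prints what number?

6

Reachable from 41c0742: {0a5c0d4, 13341c6, 41c0742, 778321c, baa4b6d, c2e9f0a, d8e2ae5}.
Reachable from c2e9f0a: {c2e9f0a}.
In 41c0742's history but not c2e9f0a's: {0a5c0d4, 13341c6, 41c0742, 778321c, baa4b6d, d8e2ae5} — 6 commits.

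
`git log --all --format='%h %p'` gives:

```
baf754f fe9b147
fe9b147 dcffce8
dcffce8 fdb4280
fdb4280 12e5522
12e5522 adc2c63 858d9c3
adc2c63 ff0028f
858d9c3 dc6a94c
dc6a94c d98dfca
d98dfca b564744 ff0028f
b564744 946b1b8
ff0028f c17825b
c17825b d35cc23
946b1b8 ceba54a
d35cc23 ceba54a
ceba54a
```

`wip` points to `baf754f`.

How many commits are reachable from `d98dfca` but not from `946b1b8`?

Reachable from d98dfca: {946b1b8, b564744, c17825b, ceba54a, d35cc23, d98dfca, ff0028f}.
Reachable from 946b1b8: {946b1b8, ceba54a}.
In d98dfca's history but not 946b1b8's: {b564744, c17825b, d35cc23, d98dfca, ff0028f} — 5 commits.

5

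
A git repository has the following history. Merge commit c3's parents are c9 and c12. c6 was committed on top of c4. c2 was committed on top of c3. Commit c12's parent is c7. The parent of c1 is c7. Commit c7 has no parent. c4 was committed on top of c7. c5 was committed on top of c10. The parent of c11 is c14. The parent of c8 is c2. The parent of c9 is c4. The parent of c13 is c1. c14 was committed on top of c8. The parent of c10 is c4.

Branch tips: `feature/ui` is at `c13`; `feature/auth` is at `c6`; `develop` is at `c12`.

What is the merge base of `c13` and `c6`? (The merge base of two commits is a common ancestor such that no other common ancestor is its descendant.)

c7

Ancestors of c13: {c1, c13, c7}.
Ancestors of c6: {c4, c6, c7}.
Common ancestors: {c7}.
The only common ancestor is c7, so it is the merge base.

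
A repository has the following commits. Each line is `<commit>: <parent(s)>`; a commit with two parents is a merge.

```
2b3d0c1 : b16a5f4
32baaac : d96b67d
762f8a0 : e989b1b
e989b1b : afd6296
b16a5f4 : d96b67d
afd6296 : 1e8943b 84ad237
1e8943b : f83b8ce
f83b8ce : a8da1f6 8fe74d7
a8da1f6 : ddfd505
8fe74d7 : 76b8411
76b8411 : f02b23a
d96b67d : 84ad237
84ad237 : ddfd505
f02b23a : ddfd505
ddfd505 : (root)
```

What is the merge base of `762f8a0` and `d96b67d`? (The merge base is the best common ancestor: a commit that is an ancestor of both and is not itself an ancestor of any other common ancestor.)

Ancestors of 762f8a0: {1e8943b, 762f8a0, 76b8411, 84ad237, 8fe74d7, a8da1f6, afd6296, ddfd505, e989b1b, f02b23a, f83b8ce}.
Ancestors of d96b67d: {84ad237, d96b67d, ddfd505}.
Common ancestors: {84ad237, ddfd505}.
Among these, 84ad237 is not an ancestor of any other common ancestor — it is the merge base.

84ad237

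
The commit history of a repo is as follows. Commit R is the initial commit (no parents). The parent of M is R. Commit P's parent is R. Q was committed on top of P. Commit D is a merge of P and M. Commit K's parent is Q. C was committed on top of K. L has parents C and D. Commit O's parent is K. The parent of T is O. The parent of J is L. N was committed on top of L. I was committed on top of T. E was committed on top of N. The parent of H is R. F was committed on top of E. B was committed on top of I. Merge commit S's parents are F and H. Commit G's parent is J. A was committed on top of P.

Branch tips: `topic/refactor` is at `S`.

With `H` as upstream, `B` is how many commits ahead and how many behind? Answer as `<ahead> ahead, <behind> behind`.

Reachable from B: {B, I, K, O, P, Q, R, T}.
Reachable from H: {H, R}.
Only in B's history (ahead): {B, I, K, O, P, Q, T} — 7.
Only in H's history (behind): {H} — 1.

7 ahead, 1 behind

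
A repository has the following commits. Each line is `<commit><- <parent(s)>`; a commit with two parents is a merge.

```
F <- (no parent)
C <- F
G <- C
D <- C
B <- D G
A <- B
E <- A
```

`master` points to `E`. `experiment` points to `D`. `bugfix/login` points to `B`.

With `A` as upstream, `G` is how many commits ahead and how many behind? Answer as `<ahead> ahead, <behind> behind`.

Reachable from G: {C, F, G}.
Reachable from A: {A, B, C, D, F, G}.
Only in G's history (ahead): {} — 0.
Only in A's history (behind): {A, B, D} — 3.

0 ahead, 3 behind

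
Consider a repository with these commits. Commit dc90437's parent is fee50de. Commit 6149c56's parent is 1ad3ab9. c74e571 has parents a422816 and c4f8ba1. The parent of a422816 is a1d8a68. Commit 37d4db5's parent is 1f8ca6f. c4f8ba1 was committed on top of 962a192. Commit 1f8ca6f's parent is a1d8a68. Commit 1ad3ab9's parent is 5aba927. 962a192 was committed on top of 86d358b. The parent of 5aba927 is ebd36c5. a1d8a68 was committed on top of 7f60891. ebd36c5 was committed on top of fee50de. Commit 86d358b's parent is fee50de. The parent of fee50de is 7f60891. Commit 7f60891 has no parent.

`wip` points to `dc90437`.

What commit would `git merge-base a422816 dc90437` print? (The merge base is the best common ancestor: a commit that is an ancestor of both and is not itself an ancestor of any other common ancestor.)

7f60891

Ancestors of a422816: {7f60891, a1d8a68, a422816}.
Ancestors of dc90437: {7f60891, dc90437, fee50de}.
Common ancestors: {7f60891}.
The only common ancestor is 7f60891, so it is the merge base.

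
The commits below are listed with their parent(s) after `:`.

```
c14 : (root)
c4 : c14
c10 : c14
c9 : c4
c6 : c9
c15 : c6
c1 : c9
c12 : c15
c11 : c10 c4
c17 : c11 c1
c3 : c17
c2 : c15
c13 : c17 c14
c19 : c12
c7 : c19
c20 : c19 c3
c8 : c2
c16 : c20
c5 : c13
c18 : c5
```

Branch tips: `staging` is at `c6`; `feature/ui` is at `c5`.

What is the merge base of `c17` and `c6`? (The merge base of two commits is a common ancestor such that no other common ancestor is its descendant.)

Ancestors of c17: {c1, c10, c11, c14, c17, c4, c9}.
Ancestors of c6: {c14, c4, c6, c9}.
Common ancestors: {c14, c4, c9}.
Among these, c9 is not an ancestor of any other common ancestor — it is the merge base.

c9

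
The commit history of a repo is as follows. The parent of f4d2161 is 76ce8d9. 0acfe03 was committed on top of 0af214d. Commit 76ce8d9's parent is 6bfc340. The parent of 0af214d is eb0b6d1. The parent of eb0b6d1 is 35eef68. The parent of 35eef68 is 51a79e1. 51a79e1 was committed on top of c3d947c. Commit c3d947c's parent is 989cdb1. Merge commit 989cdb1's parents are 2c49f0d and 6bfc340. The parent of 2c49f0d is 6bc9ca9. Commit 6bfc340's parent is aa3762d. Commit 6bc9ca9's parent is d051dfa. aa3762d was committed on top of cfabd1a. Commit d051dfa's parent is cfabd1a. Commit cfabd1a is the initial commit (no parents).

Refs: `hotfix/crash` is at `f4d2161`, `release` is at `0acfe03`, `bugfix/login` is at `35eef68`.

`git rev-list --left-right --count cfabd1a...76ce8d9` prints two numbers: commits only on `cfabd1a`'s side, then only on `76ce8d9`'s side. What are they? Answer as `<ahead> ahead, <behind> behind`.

Reachable from cfabd1a: {cfabd1a}.
Reachable from 76ce8d9: {6bfc340, 76ce8d9, aa3762d, cfabd1a}.
Only in cfabd1a's history (ahead): {} — 0.
Only in 76ce8d9's history (behind): {6bfc340, 76ce8d9, aa3762d} — 3.

0 ahead, 3 behind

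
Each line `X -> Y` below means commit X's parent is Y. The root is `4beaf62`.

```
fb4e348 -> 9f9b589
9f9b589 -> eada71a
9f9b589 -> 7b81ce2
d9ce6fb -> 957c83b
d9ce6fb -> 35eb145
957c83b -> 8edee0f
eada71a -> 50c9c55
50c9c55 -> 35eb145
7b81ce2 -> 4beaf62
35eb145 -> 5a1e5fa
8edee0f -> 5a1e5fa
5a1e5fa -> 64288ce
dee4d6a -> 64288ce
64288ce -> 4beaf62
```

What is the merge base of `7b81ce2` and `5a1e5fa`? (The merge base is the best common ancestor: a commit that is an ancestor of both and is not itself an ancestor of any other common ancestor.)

Ancestors of 7b81ce2: {4beaf62, 7b81ce2}.
Ancestors of 5a1e5fa: {4beaf62, 5a1e5fa, 64288ce}.
Common ancestors: {4beaf62}.
The only common ancestor is 4beaf62, so it is the merge base.

4beaf62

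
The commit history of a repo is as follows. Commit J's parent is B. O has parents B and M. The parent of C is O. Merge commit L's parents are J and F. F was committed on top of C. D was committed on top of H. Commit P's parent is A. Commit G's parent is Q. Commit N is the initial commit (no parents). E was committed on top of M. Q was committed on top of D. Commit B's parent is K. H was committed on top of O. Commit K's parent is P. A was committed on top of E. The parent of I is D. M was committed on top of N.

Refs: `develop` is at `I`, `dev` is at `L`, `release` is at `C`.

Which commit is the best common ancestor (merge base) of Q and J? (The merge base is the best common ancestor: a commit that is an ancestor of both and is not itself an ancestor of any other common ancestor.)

Ancestors of Q: {A, B, D, E, H, K, M, N, O, P, Q}.
Ancestors of J: {A, B, E, J, K, M, N, P}.
Common ancestors: {A, B, E, K, M, N, P}.
Among these, B is not an ancestor of any other common ancestor — it is the merge base.

B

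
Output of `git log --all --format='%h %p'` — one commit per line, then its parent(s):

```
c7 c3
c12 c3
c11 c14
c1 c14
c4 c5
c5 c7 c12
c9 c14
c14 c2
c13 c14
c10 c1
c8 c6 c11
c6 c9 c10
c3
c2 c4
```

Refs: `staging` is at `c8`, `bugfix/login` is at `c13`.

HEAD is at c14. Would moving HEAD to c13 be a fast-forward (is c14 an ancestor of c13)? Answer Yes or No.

A fast-forward from c14 to c13 is possible iff c14 is an ancestor of c13.
Ancestors of c13: {c12, c13, c14, c2, c3, c4, c5, c7}.
c14 is among them, so fast-forward is possible.

Yes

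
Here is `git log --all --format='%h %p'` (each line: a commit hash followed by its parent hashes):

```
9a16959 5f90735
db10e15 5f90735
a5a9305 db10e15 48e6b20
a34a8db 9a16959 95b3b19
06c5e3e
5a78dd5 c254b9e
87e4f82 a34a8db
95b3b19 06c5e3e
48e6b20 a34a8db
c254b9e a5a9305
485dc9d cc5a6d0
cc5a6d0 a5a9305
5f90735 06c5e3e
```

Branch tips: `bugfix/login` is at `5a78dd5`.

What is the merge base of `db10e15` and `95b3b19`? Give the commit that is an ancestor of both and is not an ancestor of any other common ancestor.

06c5e3e

Ancestors of db10e15: {06c5e3e, 5f90735, db10e15}.
Ancestors of 95b3b19: {06c5e3e, 95b3b19}.
Common ancestors: {06c5e3e}.
The only common ancestor is 06c5e3e, so it is the merge base.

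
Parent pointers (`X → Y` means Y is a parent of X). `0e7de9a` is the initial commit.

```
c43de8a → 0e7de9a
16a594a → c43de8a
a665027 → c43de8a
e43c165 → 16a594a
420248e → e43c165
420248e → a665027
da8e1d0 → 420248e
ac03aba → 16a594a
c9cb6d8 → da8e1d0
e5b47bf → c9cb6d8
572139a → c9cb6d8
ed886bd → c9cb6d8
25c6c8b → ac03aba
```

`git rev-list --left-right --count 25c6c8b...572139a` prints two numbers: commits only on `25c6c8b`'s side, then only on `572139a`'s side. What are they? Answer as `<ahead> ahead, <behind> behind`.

Reachable from 25c6c8b: {0e7de9a, 16a594a, 25c6c8b, ac03aba, c43de8a}.
Reachable from 572139a: {0e7de9a, 16a594a, 420248e, 572139a, a665027, c43de8a, c9cb6d8, da8e1d0, e43c165}.
Only in 25c6c8b's history (ahead): {25c6c8b, ac03aba} — 2.
Only in 572139a's history (behind): {420248e, 572139a, a665027, c9cb6d8, da8e1d0, e43c165} — 6.

2 ahead, 6 behind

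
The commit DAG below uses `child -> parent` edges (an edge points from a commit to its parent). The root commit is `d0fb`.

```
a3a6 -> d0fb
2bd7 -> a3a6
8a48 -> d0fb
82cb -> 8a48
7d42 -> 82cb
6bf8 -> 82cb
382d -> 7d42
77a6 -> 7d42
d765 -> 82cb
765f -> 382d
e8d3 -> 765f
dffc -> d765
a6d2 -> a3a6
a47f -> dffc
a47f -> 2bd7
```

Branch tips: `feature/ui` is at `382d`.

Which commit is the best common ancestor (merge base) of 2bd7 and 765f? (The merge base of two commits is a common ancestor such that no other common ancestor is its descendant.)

d0fb

Ancestors of 2bd7: {2bd7, a3a6, d0fb}.
Ancestors of 765f: {382d, 765f, 7d42, 82cb, 8a48, d0fb}.
Common ancestors: {d0fb}.
The only common ancestor is d0fb, so it is the merge base.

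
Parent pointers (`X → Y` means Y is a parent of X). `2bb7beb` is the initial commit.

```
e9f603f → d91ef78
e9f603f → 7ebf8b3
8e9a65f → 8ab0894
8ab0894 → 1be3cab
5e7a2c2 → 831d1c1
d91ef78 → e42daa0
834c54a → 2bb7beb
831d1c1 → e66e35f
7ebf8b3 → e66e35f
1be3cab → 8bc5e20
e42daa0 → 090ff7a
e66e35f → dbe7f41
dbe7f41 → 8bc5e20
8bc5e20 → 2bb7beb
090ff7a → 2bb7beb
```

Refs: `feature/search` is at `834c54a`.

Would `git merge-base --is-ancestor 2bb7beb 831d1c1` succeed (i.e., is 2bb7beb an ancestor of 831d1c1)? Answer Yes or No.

Ancestors of 831d1c1 (commits reachable by following parents): {2bb7beb, 831d1c1, 8bc5e20, dbe7f41, e66e35f}.
2bb7beb is in that set, so it is an ancestor of 831d1c1.

Yes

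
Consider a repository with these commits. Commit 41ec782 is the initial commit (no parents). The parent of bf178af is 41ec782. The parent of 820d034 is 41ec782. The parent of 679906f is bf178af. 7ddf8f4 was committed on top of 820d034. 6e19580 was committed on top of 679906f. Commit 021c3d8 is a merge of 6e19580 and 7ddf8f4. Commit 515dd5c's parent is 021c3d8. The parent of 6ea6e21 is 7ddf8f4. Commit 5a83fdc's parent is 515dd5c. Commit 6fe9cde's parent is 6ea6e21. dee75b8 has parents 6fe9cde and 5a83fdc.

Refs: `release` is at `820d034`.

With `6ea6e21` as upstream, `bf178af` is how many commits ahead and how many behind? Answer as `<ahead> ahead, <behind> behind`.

1 ahead, 3 behind

Reachable from bf178af: {41ec782, bf178af}.
Reachable from 6ea6e21: {41ec782, 6ea6e21, 7ddf8f4, 820d034}.
Only in bf178af's history (ahead): {bf178af} — 1.
Only in 6ea6e21's history (behind): {6ea6e21, 7ddf8f4, 820d034} — 3.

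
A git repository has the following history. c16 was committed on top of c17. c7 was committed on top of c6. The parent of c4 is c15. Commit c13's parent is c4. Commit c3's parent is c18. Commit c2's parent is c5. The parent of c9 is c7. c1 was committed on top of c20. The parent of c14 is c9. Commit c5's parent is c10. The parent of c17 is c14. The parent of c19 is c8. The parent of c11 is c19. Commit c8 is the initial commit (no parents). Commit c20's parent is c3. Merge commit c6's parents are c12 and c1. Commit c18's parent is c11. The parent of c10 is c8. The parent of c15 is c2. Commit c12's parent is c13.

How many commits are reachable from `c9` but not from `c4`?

Reachable from c9: {c1, c10, c11, c12, c13, c15, c18, c19, c2, c20, c3, c4, c5, c6, c7, c8, c9}.
Reachable from c4: {c10, c15, c2, c4, c5, c8}.
In c9's history but not c4's: {c1, c11, c12, c13, c18, c19, c20, c3, c6, c7, c9} — 11 commits.

11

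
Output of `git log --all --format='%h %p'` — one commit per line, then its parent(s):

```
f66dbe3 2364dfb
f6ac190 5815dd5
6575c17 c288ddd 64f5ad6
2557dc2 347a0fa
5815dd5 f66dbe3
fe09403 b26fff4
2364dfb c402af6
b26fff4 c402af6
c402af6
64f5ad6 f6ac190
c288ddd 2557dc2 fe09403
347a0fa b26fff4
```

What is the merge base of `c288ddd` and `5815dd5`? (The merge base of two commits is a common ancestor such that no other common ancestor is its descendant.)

c402af6

Ancestors of c288ddd: {2557dc2, 347a0fa, b26fff4, c288ddd, c402af6, fe09403}.
Ancestors of 5815dd5: {2364dfb, 5815dd5, c402af6, f66dbe3}.
Common ancestors: {c402af6}.
The only common ancestor is c402af6, so it is the merge base.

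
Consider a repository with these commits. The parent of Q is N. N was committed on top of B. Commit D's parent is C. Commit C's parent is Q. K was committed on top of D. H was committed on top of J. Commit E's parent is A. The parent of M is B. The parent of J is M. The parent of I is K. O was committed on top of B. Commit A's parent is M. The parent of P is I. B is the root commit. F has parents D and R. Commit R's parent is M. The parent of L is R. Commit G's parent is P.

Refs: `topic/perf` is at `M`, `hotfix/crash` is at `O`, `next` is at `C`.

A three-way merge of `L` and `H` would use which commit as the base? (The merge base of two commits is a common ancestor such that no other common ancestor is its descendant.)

M

Ancestors of L: {B, L, M, R}.
Ancestors of H: {B, H, J, M}.
Common ancestors: {B, M}.
Among these, M is not an ancestor of any other common ancestor — it is the merge base.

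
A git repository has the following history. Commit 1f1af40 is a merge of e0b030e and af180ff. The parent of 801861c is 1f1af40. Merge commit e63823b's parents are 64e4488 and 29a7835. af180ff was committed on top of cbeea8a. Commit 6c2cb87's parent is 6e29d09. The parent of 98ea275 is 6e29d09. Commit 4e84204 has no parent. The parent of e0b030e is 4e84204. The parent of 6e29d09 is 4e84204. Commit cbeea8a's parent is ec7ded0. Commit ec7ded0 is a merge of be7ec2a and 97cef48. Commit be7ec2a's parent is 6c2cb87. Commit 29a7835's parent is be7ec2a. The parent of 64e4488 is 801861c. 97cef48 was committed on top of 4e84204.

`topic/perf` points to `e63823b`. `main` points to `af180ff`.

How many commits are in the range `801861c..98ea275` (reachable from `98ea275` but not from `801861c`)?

Reachable from 98ea275: {4e84204, 6e29d09, 98ea275}.
Reachable from 801861c: {1f1af40, 4e84204, 6c2cb87, 6e29d09, 801861c, 97cef48, af180ff, be7ec2a, cbeea8a, e0b030e, ec7ded0}.
In 98ea275's history but not 801861c's: {98ea275} — 1 commit.

1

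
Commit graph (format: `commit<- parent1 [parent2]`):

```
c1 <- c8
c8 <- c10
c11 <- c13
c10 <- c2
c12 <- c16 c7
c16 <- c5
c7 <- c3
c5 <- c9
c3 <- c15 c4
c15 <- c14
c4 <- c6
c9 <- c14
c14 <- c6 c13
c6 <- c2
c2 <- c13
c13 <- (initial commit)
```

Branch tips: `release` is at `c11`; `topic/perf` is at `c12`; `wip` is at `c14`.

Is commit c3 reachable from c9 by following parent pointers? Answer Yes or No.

No

Ancestors of c9: {c13, c14, c2, c6, c9}.
c3 is not in that set, so it is not an ancestor of c9.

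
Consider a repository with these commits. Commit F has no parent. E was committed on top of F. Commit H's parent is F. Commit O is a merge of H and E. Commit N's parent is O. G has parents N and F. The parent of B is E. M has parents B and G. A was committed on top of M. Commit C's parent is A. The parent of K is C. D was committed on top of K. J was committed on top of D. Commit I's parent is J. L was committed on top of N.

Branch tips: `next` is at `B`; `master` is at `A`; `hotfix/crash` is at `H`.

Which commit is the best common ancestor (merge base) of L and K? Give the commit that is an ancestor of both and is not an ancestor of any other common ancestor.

N

Ancestors of L: {E, F, H, L, N, O}.
Ancestors of K: {A, B, C, E, F, G, H, K, M, N, O}.
Common ancestors: {E, F, H, N, O}.
Among these, N is not an ancestor of any other common ancestor — it is the merge base.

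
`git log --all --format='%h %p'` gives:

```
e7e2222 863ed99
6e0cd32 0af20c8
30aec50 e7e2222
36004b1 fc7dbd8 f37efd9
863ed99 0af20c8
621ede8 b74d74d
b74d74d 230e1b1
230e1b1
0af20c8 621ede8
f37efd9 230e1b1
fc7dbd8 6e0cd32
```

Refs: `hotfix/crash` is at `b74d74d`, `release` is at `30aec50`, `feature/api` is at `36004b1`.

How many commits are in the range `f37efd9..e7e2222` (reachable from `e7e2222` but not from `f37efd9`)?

5

Reachable from e7e2222: {0af20c8, 230e1b1, 621ede8, 863ed99, b74d74d, e7e2222}.
Reachable from f37efd9: {230e1b1, f37efd9}.
In e7e2222's history but not f37efd9's: {0af20c8, 621ede8, 863ed99, b74d74d, e7e2222} — 5 commits.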